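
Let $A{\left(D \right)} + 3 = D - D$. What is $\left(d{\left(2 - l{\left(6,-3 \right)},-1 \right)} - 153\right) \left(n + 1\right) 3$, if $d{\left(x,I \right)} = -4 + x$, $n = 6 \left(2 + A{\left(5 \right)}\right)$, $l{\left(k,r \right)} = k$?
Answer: $2415$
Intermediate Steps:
$A{\left(D \right)} = -3$ ($A{\left(D \right)} = -3 + \left(D - D\right) = -3 + 0 = -3$)
$n = -6$ ($n = 6 \left(2 - 3\right) = 6 \left(-1\right) = -6$)
$\left(d{\left(2 - l{\left(6,-3 \right)},-1 \right)} - 153\right) \left(n + 1\right) 3 = \left(\left(-4 + \left(2 - 6\right)\right) - 153\right) \left(-6 + 1\right) 3 = \left(\left(-4 + \left(2 - 6\right)\right) - 153\right) \left(\left(-5\right) 3\right) = \left(\left(-4 - 4\right) - 153\right) \left(-15\right) = \left(-8 - 153\right) \left(-15\right) = \left(-161\right) \left(-15\right) = 2415$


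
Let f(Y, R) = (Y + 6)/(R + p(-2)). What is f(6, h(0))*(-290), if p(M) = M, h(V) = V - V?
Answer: 1740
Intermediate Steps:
h(V) = 0
f(Y, R) = (6 + Y)/(-2 + R) (f(Y, R) = (Y + 6)/(R - 2) = (6 + Y)/(-2 + R))
f(6, h(0))*(-290) = ((6 + 6)/(-2 + 0))*(-290) = (12/(-2))*(-290) = -1/2*12*(-290) = -6*(-290) = 1740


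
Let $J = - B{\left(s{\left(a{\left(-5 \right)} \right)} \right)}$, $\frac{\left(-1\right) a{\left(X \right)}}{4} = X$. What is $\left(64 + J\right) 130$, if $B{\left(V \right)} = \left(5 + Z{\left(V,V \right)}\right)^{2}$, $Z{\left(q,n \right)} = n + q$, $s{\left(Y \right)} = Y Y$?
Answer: $-84234930$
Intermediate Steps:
$a{\left(X \right)} = - 4 X$
$s{\left(Y \right)} = Y^{2}$
$B{\left(V \right)} = \left(5 + 2 V\right)^{2}$ ($B{\left(V \right)} = \left(5 + \left(V + V\right)\right)^{2} = \left(5 + 2 V\right)^{2}$)
$J = -648025$ ($J = - \left(5 + 2 \left(\left(-4\right) \left(-5\right)\right)^{2}\right)^{2} = - \left(5 + 2 \cdot 20^{2}\right)^{2} = - \left(5 + 2 \cdot 400\right)^{2} = - \left(5 + 800\right)^{2} = - 805^{2} = \left(-1\right) 648025 = -648025$)
$\left(64 + J\right) 130 = \left(64 - 648025\right) 130 = \left(-647961\right) 130 = -84234930$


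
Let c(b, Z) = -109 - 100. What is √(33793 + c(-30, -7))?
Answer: 4*√2099 ≈ 183.26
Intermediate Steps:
c(b, Z) = -209
√(33793 + c(-30, -7)) = √(33793 - 209) = √33584 = 4*√2099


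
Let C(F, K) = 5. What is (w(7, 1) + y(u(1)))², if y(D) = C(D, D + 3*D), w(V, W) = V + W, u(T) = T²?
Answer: 169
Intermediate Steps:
y(D) = 5
(w(7, 1) + y(u(1)))² = ((7 + 1) + 5)² = (8 + 5)² = 13² = 169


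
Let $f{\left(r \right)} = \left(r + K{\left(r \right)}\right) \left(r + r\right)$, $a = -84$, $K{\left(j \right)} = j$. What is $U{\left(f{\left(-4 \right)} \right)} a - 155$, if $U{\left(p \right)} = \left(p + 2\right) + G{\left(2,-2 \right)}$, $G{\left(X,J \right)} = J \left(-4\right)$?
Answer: $-6371$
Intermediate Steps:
$G{\left(X,J \right)} = - 4 J$
$f{\left(r \right)} = 4 r^{2}$ ($f{\left(r \right)} = \left(r + r\right) \left(r + r\right) = 2 r 2 r = 4 r^{2}$)
$U{\left(p \right)} = 10 + p$ ($U{\left(p \right)} = \left(p + 2\right) - -8 = \left(2 + p\right) + 8 = 10 + p$)
$U{\left(f{\left(-4 \right)} \right)} a - 155 = \left(10 + 4 \left(-4\right)^{2}\right) \left(-84\right) - 155 = \left(10 + 4 \cdot 16\right) \left(-84\right) - 155 = \left(10 + 64\right) \left(-84\right) - 155 = 74 \left(-84\right) - 155 = -6216 - 155 = -6371$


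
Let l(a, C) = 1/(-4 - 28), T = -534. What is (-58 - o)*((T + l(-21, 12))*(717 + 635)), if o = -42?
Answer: 11552164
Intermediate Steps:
l(a, C) = -1/32 (l(a, C) = 1/(-32) = -1/32)
(-58 - o)*((T + l(-21, 12))*(717 + 635)) = (-58 - 1*(-42))*((-534 - 1/32)*(717 + 635)) = (-58 + 42)*(-17089/32*1352) = -16*(-2888041/4) = 11552164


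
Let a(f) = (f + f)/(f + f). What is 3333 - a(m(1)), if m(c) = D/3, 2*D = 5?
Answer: 3332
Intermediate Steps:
D = 5/2 (D = (1/2)*5 = 5/2 ≈ 2.5000)
m(c) = 5/6 (m(c) = (5/2)/3 = (5/2)*(1/3) = 5/6)
a(f) = 1 (a(f) = (2*f)/((2*f)) = (2*f)*(1/(2*f)) = 1)
3333 - a(m(1)) = 3333 - 1*1 = 3333 - 1 = 3332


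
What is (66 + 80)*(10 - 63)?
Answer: -7738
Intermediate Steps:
(66 + 80)*(10 - 63) = 146*(-53) = -7738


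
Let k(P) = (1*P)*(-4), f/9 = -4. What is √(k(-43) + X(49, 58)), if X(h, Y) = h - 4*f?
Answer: √365 ≈ 19.105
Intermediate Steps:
f = -36 (f = 9*(-4) = -36)
X(h, Y) = 144 + h (X(h, Y) = h - 4*(-36) = h + 144 = 144 + h)
k(P) = -4*P (k(P) = P*(-4) = -4*P)
√(k(-43) + X(49, 58)) = √(-4*(-43) + (144 + 49)) = √(172 + 193) = √365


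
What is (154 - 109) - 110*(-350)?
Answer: 38545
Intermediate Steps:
(154 - 109) - 110*(-350) = 45 + 38500 = 38545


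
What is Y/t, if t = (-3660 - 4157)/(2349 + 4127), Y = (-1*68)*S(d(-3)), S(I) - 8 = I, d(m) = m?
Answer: 2201840/7817 ≈ 281.67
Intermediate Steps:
S(I) = 8 + I
Y = -340 (Y = (-1*68)*(8 - 3) = -68*5 = -340)
t = -7817/6476 ≈ -1.2071
Y/t = -340/(-7817/6476) = -340*(-6476/7817) = 2201840/7817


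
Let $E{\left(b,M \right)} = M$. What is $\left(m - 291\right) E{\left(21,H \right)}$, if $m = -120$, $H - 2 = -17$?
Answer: $6165$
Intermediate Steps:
$H = -15$ ($H = 2 - 17 = -15$)
$\left(m - 291\right) E{\left(21,H \right)} = \left(-120 - 291\right) \left(-15\right) = \left(-411\right) \left(-15\right) = 6165$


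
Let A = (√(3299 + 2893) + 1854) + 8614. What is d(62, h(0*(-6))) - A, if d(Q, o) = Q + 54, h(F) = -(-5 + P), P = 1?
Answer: -10352 - 12*√43 ≈ -10431.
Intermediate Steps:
h(F) = 4 (h(F) = -(-5 + 1) = -1*(-4) = 4)
d(Q, o) = 54 + Q
A = 10468 + 12*√43 (A = (√6192 + 1854) + 8614 = (12*√43 + 1854) + 8614 = (1854 + 12*√43) + 8614 = 10468 + 12*√43 ≈ 10547.)
d(62, h(0*(-6))) - A = (54 + 62) - (10468 + 12*√43) = 116 + (-10468 - 12*√43) = -10352 - 12*√43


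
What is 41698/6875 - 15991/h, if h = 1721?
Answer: -38175867/11831875 ≈ -3.2265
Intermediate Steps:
41698/6875 - 15991/h = 41698/6875 - 15991/1721 = -38175867/11831875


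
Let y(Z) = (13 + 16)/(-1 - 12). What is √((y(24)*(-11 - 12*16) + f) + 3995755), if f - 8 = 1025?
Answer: √675533703/13 ≈ 1999.3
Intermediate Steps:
y(Z) = -29/13 (y(Z) = 29/(-13) = 29*(-1/13) = -29/13)
f = 1033 (f = 8 + 1025 = 1033)
√((y(24)*(-11 - 12*16) + f) + 3995755) = √((-29*(-11 - 12*16)/13 + 1033) + 3995755) = √((-29*(-11 - 192)/13 + 1033) + 3995755) = √((-29/13*(-203) + 1033) + 3995755) = √((5887/13 + 1033) + 3995755) = √(19316/13 + 3995755) = √(51964131/13) = √675533703/13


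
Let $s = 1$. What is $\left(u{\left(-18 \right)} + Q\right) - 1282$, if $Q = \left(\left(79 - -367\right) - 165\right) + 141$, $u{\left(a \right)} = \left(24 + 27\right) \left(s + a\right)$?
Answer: $-1727$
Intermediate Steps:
$u{\left(a \right)} = 51 + 51 a$ ($u{\left(a \right)} = \left(24 + 27\right) \left(1 + a\right) = 51 \left(1 + a\right) = 51 + 51 a$)
$Q = 422$ ($Q = \left(\left(79 + 367\right) - 165\right) + 141 = \left(446 - 165\right) + 141 = 281 + 141 = 422$)
$\left(u{\left(-18 \right)} + Q\right) - 1282 = \left(\left(51 + 51 \left(-18\right)\right) + 422\right) - 1282 = \left(\left(51 - 918\right) + 422\right) - 1282 = \left(-867 + 422\right) - 1282 = -445 - 1282 = -1727$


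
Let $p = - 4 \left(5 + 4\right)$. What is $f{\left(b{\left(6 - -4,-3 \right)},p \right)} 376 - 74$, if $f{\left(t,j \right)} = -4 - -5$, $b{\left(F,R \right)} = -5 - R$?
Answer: $302$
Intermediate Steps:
$p = -36$ ($p = \left(-4\right) 9 = -36$)
$f{\left(t,j \right)} = 1$ ($f{\left(t,j \right)} = -4 + 5 = 1$)
$f{\left(b{\left(6 - -4,-3 \right)},p \right)} 376 - 74 = 1 \cdot 376 - 74 = 376 - 74 = 302$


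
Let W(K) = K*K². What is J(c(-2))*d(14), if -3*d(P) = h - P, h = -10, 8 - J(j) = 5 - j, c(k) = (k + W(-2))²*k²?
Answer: 3224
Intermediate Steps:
W(K) = K³
c(k) = k²*(-8 + k)² (c(k) = (k + (-2)³)²*k² = (k - 8)²*k² = (-8 + k)²*k² = k²*(-8 + k)²)
J(j) = 3 + j (J(j) = 8 - (5 - j) = 8 + (-5 + j) = 3 + j)
d(P) = 10/3 + P/3 (d(P) = -(-10 - P)/3 = 10/3 + P/3)
J(c(-2))*d(14) = (3 + (-2)²*(-8 - 2)²)*(10/3 + (⅓)*14) = (3 + 4*(-10)²)*(10/3 + 14/3) = (3 + 4*100)*8 = (3 + 400)*8 = 403*8 = 3224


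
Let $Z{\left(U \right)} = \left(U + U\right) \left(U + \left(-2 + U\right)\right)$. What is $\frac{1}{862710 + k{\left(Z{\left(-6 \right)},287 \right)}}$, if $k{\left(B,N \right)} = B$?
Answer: $\frac{1}{862878} \approx 1.1589 \cdot 10^{-6}$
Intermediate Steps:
$Z{\left(U \right)} = 2 U \left(-2 + 2 U\right)$
$\frac{1}{862710 + k{\left(Z{\left(-6 \right)},287 \right)}} = \frac{1}{862710 + 4 \left(-6\right) \left(-1 - 6\right)} = \frac{1}{862710 + 4 \left(-6\right) \left(-7\right)} = \frac{1}{862710 + 168} = \frac{1}{862878}$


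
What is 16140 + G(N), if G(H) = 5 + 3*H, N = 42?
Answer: 16271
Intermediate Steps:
16140 + G(N) = 16140 + (5 + 3*42) = 16140 + (5 + 126) = 16140 + 131 = 16271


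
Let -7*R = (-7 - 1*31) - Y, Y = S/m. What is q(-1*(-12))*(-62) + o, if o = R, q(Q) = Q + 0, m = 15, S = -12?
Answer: -25854/35 ≈ -738.69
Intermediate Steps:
Y = -⅘ (Y = -12/15 = -12*1/15 = -⅘ ≈ -0.80000)
R = 186/35 (R = -((-7 - 1*31) - 1*(-⅘))/7 = -((-7 - 31) + ⅘)/7 = -(-38 + ⅘)/7 = -⅐*(-186/5) = 186/35 ≈ 5.3143)
q(Q) = Q
o = 186/35 ≈ 5.3143
q(-1*(-12))*(-62) + o = -1*(-12)*(-62) + 186/35 = 12*(-62) + 186/35 = -744 + 186/35 = -25854/35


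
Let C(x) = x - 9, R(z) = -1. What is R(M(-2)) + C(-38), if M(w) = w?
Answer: -48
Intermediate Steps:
C(x) = -9 + x
R(M(-2)) + C(-38) = -1 + (-9 - 38) = -1 - 47 = -48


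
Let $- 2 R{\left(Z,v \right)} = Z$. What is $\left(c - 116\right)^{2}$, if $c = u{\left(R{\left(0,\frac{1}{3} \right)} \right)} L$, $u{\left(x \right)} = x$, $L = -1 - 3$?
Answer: $13456$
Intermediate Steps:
$R{\left(Z,v \right)} = - \frac{Z}{2}$
$L = -4$ ($L = -1 - 3 = -4$)
$c = 0$ ($c = \left(- \frac{1}{2}\right) 0 \left(-4\right) = 0 \left(-4\right) = 0$)
$\left(c - 116\right)^{2} = \left(0 - 116\right)^{2} = \left(-116\right)^{2} = 13456$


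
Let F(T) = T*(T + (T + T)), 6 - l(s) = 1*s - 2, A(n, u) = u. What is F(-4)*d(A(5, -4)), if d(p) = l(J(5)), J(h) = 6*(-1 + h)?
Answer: -768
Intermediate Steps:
J(h) = -6 + 6*h
l(s) = 8 - s (l(s) = 6 - (1*s - 2) = 6 - (s - 2) = 6 - (-2 + s) = 6 + (2 - s) = 8 - s)
F(T) = 3*T**2 (F(T) = T*(T + 2*T) = T*(3*T) = 3*T**2)
d(p) = -16 (d(p) = 8 - (-6 + 6*5) = 8 - (-6 + 30) = 8 - 1*24 = 8 - 24 = -16)
F(-4)*d(A(5, -4)) = (3*(-4)**2)*(-16) = (3*16)*(-16) = 48*(-16) = -768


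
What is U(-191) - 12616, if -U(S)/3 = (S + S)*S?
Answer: -231502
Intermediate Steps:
U(S) = -6*S² (U(S) = -3*(S + S)*S = -3*2*S*S = -6*S²)
U(-191) - 12616 = -6*(-191)² - 12616 = -6*36481 - 12616 = -218886 - 12616 = -231502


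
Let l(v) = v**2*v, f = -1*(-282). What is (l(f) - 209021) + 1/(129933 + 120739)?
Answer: 5569116403985/250672 ≈ 2.2217e+7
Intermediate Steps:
f = 282
l(v) = v**3
(l(f) - 209021) + 1/(129933 + 120739) = (282**3 - 209021) + 1/(129933 + 120739) = (22425768 - 209021) + 1/250672 = 22216747 + 1/250672 = 5569116403985/250672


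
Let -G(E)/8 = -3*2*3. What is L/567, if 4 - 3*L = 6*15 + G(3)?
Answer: -230/1701 ≈ -0.13521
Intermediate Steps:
G(E) = 144 (G(E) = -8*(-3*2)*3 = -(-48)*3 = -8*(-18) = 144)
L = -230/3 (L = 4/3 - (6*15 + 144)/3 = 4/3 - (90 + 144)/3 = 4/3 - 1/3*234 = 4/3 - 78 = -230/3 ≈ -76.667)
L/567 = -230/3/567 = -230/3*1/567 = -230/1701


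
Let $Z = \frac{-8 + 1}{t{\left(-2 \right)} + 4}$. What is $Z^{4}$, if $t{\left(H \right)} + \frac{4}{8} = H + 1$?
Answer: $\frac{38416}{625} \approx 61.466$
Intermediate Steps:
$t{\left(H \right)} = \frac{1}{2} + H$ ($t{\left(H \right)} = - \frac{1}{2} + \left(H + 1\right) = - \frac{1}{2} + \left(1 + H\right) = \frac{1}{2} + H$)
$Z = - \frac{14}{5}$ ($Z = \frac{-8 + 1}{\left(\frac{1}{2} - 2\right) + 4} = - \frac{7}{- \frac{3}{2} + 4} = - \frac{7}{\frac{5}{2}} = \left(-7\right) \frac{2}{5} = - \frac{14}{5} \approx -2.8$)
$Z^{4} = \left(- \frac{14}{5}\right)^{4} = \frac{38416}{625}$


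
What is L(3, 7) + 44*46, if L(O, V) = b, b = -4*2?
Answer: 2016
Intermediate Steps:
b = -8
L(O, V) = -8
L(3, 7) + 44*46 = -8 + 44*46 = -8 + 2024 = 2016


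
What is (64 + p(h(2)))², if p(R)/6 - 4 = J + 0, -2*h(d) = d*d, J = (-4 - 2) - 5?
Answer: 484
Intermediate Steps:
J = -11 (J = -6 - 5 = -11)
h(d) = -d²/2 (h(d) = -d*d/2 = -d²/2)
p(R) = -42 (p(R) = 24 + 6*(-11 + 0) = 24 + 6*(-11) = 24 - 66 = -42)
(64 + p(h(2)))² = (64 - 42)² = 22² = 484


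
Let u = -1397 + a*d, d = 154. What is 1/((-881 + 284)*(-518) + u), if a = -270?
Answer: 1/266269 ≈ 3.7556e-6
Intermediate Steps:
u = -42977 (u = -1397 - 270*154 = -1397 - 41580 = -42977)
1/((-881 + 284)*(-518) + u) = 1/((-881 + 284)*(-518) - 42977) = 1/(-597*(-518) - 42977) = 1/(309246 - 42977) = 1/266269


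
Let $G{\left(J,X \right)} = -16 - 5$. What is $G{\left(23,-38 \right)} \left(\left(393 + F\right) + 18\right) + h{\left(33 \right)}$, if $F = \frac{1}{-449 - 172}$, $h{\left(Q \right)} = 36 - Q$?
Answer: $- \frac{1785989}{207} \approx -8628.0$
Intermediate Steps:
$F = - \frac{1}{621}$ ($F = \frac{1}{-621} = - \frac{1}{621} \approx -0.0016103$)
$G{\left(J,X \right)} = -21$ ($G{\left(J,X \right)} = -16 - 5 = -21$)
$G{\left(23,-38 \right)} \left(\left(393 + F\right) + 18\right) + h{\left(33 \right)} = - 21 \left(\left(393 - \frac{1}{621}\right) + 18\right) + \left(36 - 33\right) = - 21 \left(\frac{244052}{621} + 18\right) + \left(36 - 33\right) = \left(-21\right) \frac{255230}{621} + 3 = - \frac{1786610}{207} + 3 = - \frac{1785989}{207}$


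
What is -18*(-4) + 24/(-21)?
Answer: 496/7 ≈ 70.857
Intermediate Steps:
-18*(-4) + 24/(-21) = 72 + 24*(-1/21) = 72 - 8/7 = 496/7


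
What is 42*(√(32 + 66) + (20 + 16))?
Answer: 1512 + 294*√2 ≈ 1927.8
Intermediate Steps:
42*(√(32 + 66) + (20 + 16)) = 42*(√98 + 36) = 42*(7*√2 + 36) = 42*(36 + 7*√2) = 1512 + 294*√2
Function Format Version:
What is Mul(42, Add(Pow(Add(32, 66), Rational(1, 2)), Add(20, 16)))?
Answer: Add(1512, Mul(294, Pow(2, Rational(1, 2)))) ≈ 1927.8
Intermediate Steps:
Mul(42, Add(Pow(Add(32, 66), Rational(1, 2)), Add(20, 16))) = Mul(42, Add(Pow(98, Rational(1, 2)), 36)) = Mul(42, Add(Mul(7, Pow(2, Rational(1, 2))), 36)) = Mul(42, Add(36, Mul(7, Pow(2, Rational(1, 2))))) = Add(1512, Mul(294, Pow(2, Rational(1, 2))))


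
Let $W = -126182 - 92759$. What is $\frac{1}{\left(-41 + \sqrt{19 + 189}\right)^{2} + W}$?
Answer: $- \frac{54263}{11777543028} + \frac{41 \sqrt{13}}{5888771514} \approx -4.5822 \cdot 10^{-6}$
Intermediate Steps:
$W = -218941$
$\frac{1}{\left(-41 + \sqrt{19 + 189}\right)^{2} + W} = \frac{1}{\left(-41 + \sqrt{19 + 189}\right)^{2} - 218941} = \frac{1}{\left(-41 + \sqrt{208}\right)^{2} - 218941} = \frac{1}{\left(-41 + 4 \sqrt{13}\right)^{2} - 218941} = \frac{1}{-218941 + \left(-41 + 4 \sqrt{13}\right)^{2}}$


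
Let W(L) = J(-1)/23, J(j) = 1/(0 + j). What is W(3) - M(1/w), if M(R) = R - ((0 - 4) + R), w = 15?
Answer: -93/23 ≈ -4.0435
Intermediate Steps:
J(j) = 1/j
W(L) = -1/23 (W(L) = 1/(-1*23) = -1*1/23 = -1/23)
M(R) = 4 (M(R) = R - (-4 + R) = R + (4 - R) = 4)
W(3) - M(1/w) = -1/23 - 1*4 = -1/23 - 4 = -93/23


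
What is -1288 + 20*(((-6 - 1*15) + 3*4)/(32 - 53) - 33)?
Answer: -13576/7 ≈ -1939.4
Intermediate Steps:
-1288 + 20*(((-6 - 1*15) + 3*4)/(32 - 53) - 33) = -1288 + 20*(((-6 - 15) + 12)/(-21) - 33) = -1288 + 20*((-21 + 12)*(-1/21) - 33) = -1288 + 20*(-9*(-1/21) - 33) = -1288 + 20*(3/7 - 33) = -1288 + 20*(-228/7) = -1288 - 4560/7 = -13576/7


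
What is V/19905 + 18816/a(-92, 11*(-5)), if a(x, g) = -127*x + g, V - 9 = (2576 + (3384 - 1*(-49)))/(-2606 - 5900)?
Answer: 212439576179/131261895598 ≈ 1.6184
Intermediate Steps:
V = 70545/8506 (V = 9 + (2576 + (3384 - 1*(-49)))/(-2606 - 5900) = 9 + (2576 + (3384 + 49))/(-8506) = 9 + (2576 + 3433)*(-1/8506) = 9 + 6009*(-1/8506) = 9 - 6009/8506 = 70545/8506 ≈ 8.2936)
a(x, g) = g - 127*x
V/19905 + 18816/a(-92, 11*(-5)) = (70545/8506)/19905 + 18816/(11*(-5) - 127*(-92)) = (70545/8506)*(1/19905) + 18816/(-55 + 11684) = 4703/11287462 + 18816/11629 = 212439576179/131261895598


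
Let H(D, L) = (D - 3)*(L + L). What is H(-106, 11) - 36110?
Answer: -38508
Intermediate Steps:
H(D, L) = 2*L*(-3 + D) (H(D, L) = (-3 + D)*(2*L) = 2*L*(-3 + D))
H(-106, 11) - 36110 = 2*11*(-3 - 106) - 36110 = 2*11*(-109) - 36110 = -2398 - 36110 = -38508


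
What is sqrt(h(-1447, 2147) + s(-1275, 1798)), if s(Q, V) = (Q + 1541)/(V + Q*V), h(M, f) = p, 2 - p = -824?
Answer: sqrt(22112718928482)/163618 ≈ 28.740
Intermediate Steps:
p = 826 (p = 2 - 1*(-824) = 2 + 824 = 826)
h(M, f) = 826
s(Q, V) = (1541 + Q)/(V + Q*V)
sqrt(h(-1447, 2147) + s(-1275, 1798)) = sqrt(826 + (1541 - 1275)/(1798*(1 - 1275))) = sqrt(826 + (1/1798)*266/(-1274)) = sqrt(826 + (1/1798)*(-1/1274)*266) = sqrt(826 - 19/163618) = sqrt(135148449/163618) = sqrt(22112718928482)/163618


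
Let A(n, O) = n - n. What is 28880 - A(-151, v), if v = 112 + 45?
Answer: 28880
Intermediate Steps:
v = 157
A(n, O) = 0
28880 - A(-151, v) = 28880 - 1*0 = 28880 + 0 = 28880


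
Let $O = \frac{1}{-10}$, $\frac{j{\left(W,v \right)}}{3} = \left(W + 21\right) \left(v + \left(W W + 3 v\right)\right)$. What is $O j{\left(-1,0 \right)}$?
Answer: $-6$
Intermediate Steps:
$j{\left(W,v \right)} = 3 \left(21 + W\right) \left(W^{2} + 4 v\right)$ ($j{\left(W,v \right)} = 3 \left(W + 21\right) \left(v + \left(W W + 3 v\right)\right) = 3 \left(21 + W\right) \left(v + \left(W^{2} + 3 v\right)\right) = 3 \left(21 + W\right) \left(W^{2} + 4 v\right)$)
$O = - \frac{1}{10} \approx -0.1$
$O j{\left(-1,0 \right)} = - \frac{3 \left(-1\right)^{3} + 63 \left(-1\right)^{2} + 252 \cdot 0 + 12 \left(-1\right) 0}{10} = - \frac{3 \left(-1\right) + 63 \cdot 1 + 0 + 0}{10} = - \frac{-3 + 63 + 0 + 0}{10} = \left(- \frac{1}{10}\right) 60 = -6$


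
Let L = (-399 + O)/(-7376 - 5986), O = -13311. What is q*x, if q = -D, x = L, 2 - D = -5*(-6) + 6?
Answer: 4570/131 ≈ 34.885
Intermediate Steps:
L = 2285/2227 (L = (-399 - 13311)/(-7376 - 5986) = -13710/(-13362) = -13710*(-1/13362) = 2285/2227 ≈ 1.0260)
D = -34 (D = 2 - (-5*(-6) + 6) = 2 - (30 + 6) = 2 - 1*36 = 2 - 36 = -34)
x = 2285/2227 ≈ 1.0260
q = 34 (q = -1*(-34) = 34)
q*x = 34*(2285/2227) = 4570/131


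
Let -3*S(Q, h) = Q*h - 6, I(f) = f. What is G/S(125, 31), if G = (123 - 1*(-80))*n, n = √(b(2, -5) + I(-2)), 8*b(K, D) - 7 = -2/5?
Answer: -609*I*√470/77380 ≈ -0.17062*I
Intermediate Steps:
b(K, D) = 33/40 (b(K, D) = 7/8 + (-2/5)/8 = 7/8 + (-2*⅕)/8 = 7/8 + (⅛)*(-⅖) = 7/8 - 1/20 = 33/40)
S(Q, h) = 2 - Q*h/3 (S(Q, h) = -(Q*h - 6)/3 = -(-6 + Q*h)/3 = 2 - Q*h/3)
n = I*√470/20 (n = √(33/40 - 2) = √(-47/40) = I*√470/20 ≈ 1.084*I)
G = 203*I*√470/20 (G = (123 - 1*(-80))*(I*√470/20) = (123 + 80)*(I*√470/20) = 203*(I*√470/20) = 203*I*√470/20 ≈ 220.05*I)
G/S(125, 31) = (203*I*√470/20)/(2 - ⅓*125*31) = (203*I*√470/20)/(2 - 3875/3) = (203*I*√470/20)/(-3869/3) = (203*I*√470/20)*(-3/3869) = -609*I*√470/77380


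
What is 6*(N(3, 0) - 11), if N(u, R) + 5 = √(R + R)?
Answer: -96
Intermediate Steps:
N(u, R) = -5 + √2*√R (N(u, R) = -5 + √(R + R) = -5 + √(2*R) = -5 + √2*√R)
6*(N(3, 0) - 11) = 6*((-5 + √2*√0) - 11) = 6*((-5 + √2*0) - 11) = 6*((-5 + 0) - 11) = 6*(-5 - 11) = 6*(-16) = -96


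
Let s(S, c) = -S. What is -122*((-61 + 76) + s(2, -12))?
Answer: -1586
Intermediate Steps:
-122*((-61 + 76) + s(2, -12)) = -122*((-61 + 76) - 1*2) = -122*(15 - 2) = -122*13 = -1586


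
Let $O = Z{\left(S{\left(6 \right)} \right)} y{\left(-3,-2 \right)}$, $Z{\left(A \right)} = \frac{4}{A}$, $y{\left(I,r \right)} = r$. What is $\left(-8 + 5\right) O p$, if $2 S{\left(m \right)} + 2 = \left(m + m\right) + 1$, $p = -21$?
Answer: $- \frac{1008}{11} \approx -91.636$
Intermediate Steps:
$S{\left(m \right)} = - \frac{1}{2} + m$ ($S{\left(m \right)} = -1 + \frac{\left(m + m\right) + 1}{2} = -1 + \frac{2 m + 1}{2} = -1 + \frac{1 + 2 m}{2} = -1 + \left(\frac{1}{2} + m\right) = - \frac{1}{2} + m$)
$O = - \frac{16}{11}$ ($O = \frac{4}{- \frac{1}{2} + 6} \left(-2\right) = \frac{4}{\frac{11}{2}} \left(-2\right) = 4 \cdot \frac{2}{11} \left(-2\right) = \frac{8}{11} \left(-2\right) = - \frac{16}{11} \approx -1.4545$)
$\left(-8 + 5\right) O p = \left(-8 + 5\right) \left(- \frac{16}{11}\right) \left(-21\right) = \left(-3\right) \left(- \frac{16}{11}\right) \left(-21\right) = \frac{48}{11} \left(-21\right) = - \frac{1008}{11}$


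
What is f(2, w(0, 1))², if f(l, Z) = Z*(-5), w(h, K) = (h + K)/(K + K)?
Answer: 25/4 ≈ 6.2500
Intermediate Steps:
w(h, K) = (K + h)/(2*K) (w(h, K) = (K + h)/((2*K)) = (K + h)*(1/(2*K)) = (K + h)/(2*K))
f(l, Z) = -5*Z
f(2, w(0, 1))² = (-5*(1 + 0)/(2*1))² = (-5/2)² = 25/4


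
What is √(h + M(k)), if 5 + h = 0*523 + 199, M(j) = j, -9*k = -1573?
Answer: √3319/3 ≈ 19.204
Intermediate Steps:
k = 1573/9 (k = -⅑*(-1573) = 1573/9 ≈ 174.78)
h = 194 (h = -5 + (0*523 + 199) = -5 + (0 + 199) = -5 + 199 = 194)
√(h + M(k)) = √(194 + 1573/9) = √(3319/9) = √3319/3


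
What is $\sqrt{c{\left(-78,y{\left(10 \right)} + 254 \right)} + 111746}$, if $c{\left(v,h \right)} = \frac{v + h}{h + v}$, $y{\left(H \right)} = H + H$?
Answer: $193 \sqrt{3} \approx 334.29$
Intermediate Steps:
$y{\left(H \right)} = 2 H$
$c{\left(v,h \right)} = 1$ ($c{\left(v,h \right)} = \frac{h + v}{h + v} = 1$)
$\sqrt{c{\left(-78,y{\left(10 \right)} + 254 \right)} + 111746} = \sqrt{1 + 111746} = \sqrt{111747} = 193 \sqrt{3}$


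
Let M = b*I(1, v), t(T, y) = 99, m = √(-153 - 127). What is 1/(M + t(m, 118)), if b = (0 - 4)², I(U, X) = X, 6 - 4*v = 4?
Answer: 1/107 ≈ 0.0093458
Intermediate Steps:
v = ½ (v = 3/2 - ¼*4 = 3/2 - 1 = ½ ≈ 0.50000)
b = 16 (b = (-4)² = 16)
m = 2*I*√70 (m = √(-280) = 2*I*√70 ≈ 16.733*I)
M = 8 (M = 16*(½) = 8)
1/(M + t(m, 118)) = 1/(8 + 99) = 1/107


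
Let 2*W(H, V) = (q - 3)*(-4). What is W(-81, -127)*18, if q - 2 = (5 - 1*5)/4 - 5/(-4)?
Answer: -9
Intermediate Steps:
q = 13/4 (q = 2 + ((5 - 1*5)/4 - 5/(-4)) = 2 + ((5 - 5)*(1/4) - 5*(-1/4)) = 2 + (0*(1/4) + 5/4) = 2 + (0 + 5/4) = 2 + 5/4 = 13/4 ≈ 3.2500)
W(H, V) = -1/2 (W(H, V) = ((13/4 - 3)*(-4))/2 = ((1/4)*(-4))/2 = (1/2)*(-1) = -1/2)
W(-81, -127)*18 = -1/2*18 = -9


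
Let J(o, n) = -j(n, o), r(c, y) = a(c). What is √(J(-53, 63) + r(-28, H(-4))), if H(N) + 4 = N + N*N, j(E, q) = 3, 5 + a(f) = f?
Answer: 6*I ≈ 6.0*I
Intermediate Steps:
a(f) = -5 + f
H(N) = -4 + N + N² (H(N) = -4 + (N + N*N) = -4 + (N + N²) = -4 + N + N²)
r(c, y) = -5 + c
J(o, n) = -3 (J(o, n) = -1*3 = -3)
√(J(-53, 63) + r(-28, H(-4))) = √(-3 + (-5 - 28)) = √(-3 - 33) = √(-36) = 6*I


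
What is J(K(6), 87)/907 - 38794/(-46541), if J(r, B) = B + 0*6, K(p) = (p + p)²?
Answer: 39235225/42212687 ≈ 0.92947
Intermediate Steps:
K(p) = 4*p² (K(p) = (2*p)² = 4*p²)
J(r, B) = B (J(r, B) = B + 0 = B)
J(K(6), 87)/907 - 38794/(-46541) = 87/907 - 38794/(-46541) = 87*(1/907) - 38794*(-1/46541) = 87/907 + 38794/46541 = 39235225/42212687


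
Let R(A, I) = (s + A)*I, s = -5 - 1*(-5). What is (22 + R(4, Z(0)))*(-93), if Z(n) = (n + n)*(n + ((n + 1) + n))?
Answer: -2046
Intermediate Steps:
s = 0 (s = -5 + 5 = 0)
Z(n) = 2*n*(1 + 3*n) (Z(n) = (2*n)*(n + ((1 + n) + n)) = (2*n)*(n + (1 + 2*n)) = (2*n)*(1 + 3*n) = 2*n*(1 + 3*n))
R(A, I) = A*I (R(A, I) = (0 + A)*I = A*I)
(22 + R(4, Z(0)))*(-93) = (22 + 4*(2*0*(1 + 3*0)))*(-93) = (22 + 4*(2*0*(1 + 0)))*(-93) = (22 + 4*(2*0*1))*(-93) = (22 + 4*0)*(-93) = (22 + 0)*(-93) = 22*(-93) = -2046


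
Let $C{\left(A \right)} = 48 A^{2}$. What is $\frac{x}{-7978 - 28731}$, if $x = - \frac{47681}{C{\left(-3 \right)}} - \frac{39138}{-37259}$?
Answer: $\frac{1759638763}{590863952592} \approx 0.0029781$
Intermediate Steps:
$x = - \frac{1759638763}{16095888}$ ($x = - \frac{47681}{48 \left(-3\right)^{2}} - \frac{39138}{-37259} = - \frac{47681}{48 \cdot 9} - - \frac{39138}{37259} = - \frac{47681}{432} + \frac{39138}{37259} = - \frac{1759638763}{16095888} \approx -109.32$)
$\frac{x}{-7978 - 28731} = - \frac{1759638763}{16095888 \left(-7978 - 28731\right)} = - \frac{1759638763}{16095888 \left(-36709\right)} = \left(- \frac{1759638763}{16095888}\right) \left(- \frac{1}{36709}\right) = \frac{1759638763}{590863952592}$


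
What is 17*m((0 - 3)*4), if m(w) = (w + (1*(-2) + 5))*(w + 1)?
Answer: 1683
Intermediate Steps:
m(w) = (1 + w)*(3 + w) (m(w) = (w + (-2 + 5))*(1 + w) = (w + 3)*(1 + w) = (3 + w)*(1 + w) = (1 + w)*(3 + w))
17*m((0 - 3)*4) = 17*(3 + ((0 - 3)*4)² + 4*((0 - 3)*4)) = 17*(3 + (-3*4)² + 4*(-3*4)) = 17*(3 + (-12)² + 4*(-12)) = 17*(3 + 144 - 48) = 17*99 = 1683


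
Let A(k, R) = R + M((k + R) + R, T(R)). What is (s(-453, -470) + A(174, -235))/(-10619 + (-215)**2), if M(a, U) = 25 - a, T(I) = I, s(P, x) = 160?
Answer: 123/17803 ≈ 0.0069089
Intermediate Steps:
A(k, R) = 25 - R - k (A(k, R) = R + (25 - ((k + R) + R)) = R + (25 - ((R + k) + R)) = R + (25 - (k + 2*R)) = R + (25 + (-k - 2*R)) = R + (25 - k - 2*R) = 25 - R - k)
(s(-453, -470) + A(174, -235))/(-10619 + (-215)**2) = (160 + (25 - 1*(-235) - 1*174))/(-10619 + (-215)**2) = (160 + (25 + 235 - 174))/(-10619 + 46225) = (160 + 86)/35606 = 246*(1/35606) = 123/17803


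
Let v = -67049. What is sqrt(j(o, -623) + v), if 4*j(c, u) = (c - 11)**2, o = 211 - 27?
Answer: I*sqrt(238267)/2 ≈ 244.06*I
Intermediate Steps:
o = 184
j(c, u) = (-11 + c)**2/4 (j(c, u) = (c - 11)**2/4 = (-11 + c)**2/4)
sqrt(j(o, -623) + v) = sqrt((-11 + 184)**2/4 - 67049) = sqrt((1/4)*173**2 - 67049) = sqrt((1/4)*29929 - 67049) = sqrt(29929/4 - 67049) = sqrt(-238267/4) = I*sqrt(238267)/2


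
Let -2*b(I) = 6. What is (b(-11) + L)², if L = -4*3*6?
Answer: 5625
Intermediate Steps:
L = -72 (L = -12*6 = -72)
b(I) = -3 (b(I) = -½*6 = -3)
(b(-11) + L)² = (-3 - 72)² = (-75)² = 5625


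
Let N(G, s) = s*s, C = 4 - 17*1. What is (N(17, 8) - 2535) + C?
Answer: -2484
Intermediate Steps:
C = -13 (C = 4 - 17 = -13)
N(G, s) = s²
(N(17, 8) - 2535) + C = (8² - 2535) - 13 = (64 - 2535) - 13 = -2471 - 13 = -2484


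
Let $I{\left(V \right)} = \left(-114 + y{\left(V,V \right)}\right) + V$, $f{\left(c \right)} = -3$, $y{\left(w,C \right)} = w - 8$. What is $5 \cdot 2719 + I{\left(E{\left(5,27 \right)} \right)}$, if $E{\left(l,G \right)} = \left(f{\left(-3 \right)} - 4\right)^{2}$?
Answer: $13571$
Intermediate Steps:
$y{\left(w,C \right)} = -8 + w$
$E{\left(l,G \right)} = 49$ ($E{\left(l,G \right)} = \left(-3 - 4\right)^{2} = \left(-7\right)^{2} = 49$)
$I{\left(V \right)} = -122 + 2 V$ ($I{\left(V \right)} = \left(-114 + \left(-8 + V\right)\right) + V = \left(-122 + V\right) + V = -122 + 2 V$)
$5 \cdot 2719 + I{\left(E{\left(5,27 \right)} \right)} = 5 \cdot 2719 + \left(-122 + 2 \cdot 49\right) = 13595 + \left(-122 + 98\right) = 13595 - 24 = 13571$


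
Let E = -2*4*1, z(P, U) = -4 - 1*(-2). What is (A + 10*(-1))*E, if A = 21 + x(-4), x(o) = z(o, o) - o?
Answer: -104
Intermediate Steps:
z(P, U) = -2 (z(P, U) = -4 + 2 = -2)
x(o) = -2 - o
E = -8 (E = -8*1 = -8)
A = 23 (A = 21 + (-2 - 1*(-4)) = 21 + (-2 + 4) = 21 + 2 = 23)
(A + 10*(-1))*E = (23 + 10*(-1))*(-8) = (23 - 10)*(-8) = 13*(-8) = -104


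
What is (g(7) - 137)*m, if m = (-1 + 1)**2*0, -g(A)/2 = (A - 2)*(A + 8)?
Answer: 0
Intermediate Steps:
g(A) = -2*(-2 + A)*(8 + A) (g(A) = -2*(A - 2)*(A + 8) = -2*(-2 + A)*(8 + A))
m = 0 (m = 0**2*0 = 0*0 = 0)
(g(7) - 137)*m = ((32 - 12*7 - 2*7**2) - 137)*0 = ((32 - 84 - 2*49) - 137)*0 = ((32 - 84 - 98) - 137)*0 = (-150 - 137)*0 = -287*0 = 0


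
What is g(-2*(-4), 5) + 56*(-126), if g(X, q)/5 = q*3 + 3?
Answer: -6966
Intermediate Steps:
g(X, q) = 15 + 15*q (g(X, q) = 5*(q*3 + 3) = 5*(3*q + 3) = 5*(3 + 3*q) = 15 + 15*q)
g(-2*(-4), 5) + 56*(-126) = (15 + 15*5) + 56*(-126) = (15 + 75) - 7056 = 90 - 7056 = -6966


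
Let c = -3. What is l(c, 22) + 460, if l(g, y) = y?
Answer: 482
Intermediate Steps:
l(c, 22) + 460 = 22 + 460 = 482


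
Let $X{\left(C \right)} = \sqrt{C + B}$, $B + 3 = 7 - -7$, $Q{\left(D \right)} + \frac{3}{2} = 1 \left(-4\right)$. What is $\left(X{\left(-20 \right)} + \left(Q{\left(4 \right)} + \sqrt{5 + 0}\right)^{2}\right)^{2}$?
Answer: $\frac{\left(\left(11 - 2 \sqrt{5}\right)^{2} + 12 i\right)^{2}}{16} \approx 104.49 + 63.919 i$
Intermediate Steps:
$Q{\left(D \right)} = - \frac{11}{2}$ ($Q{\left(D \right)} = - \frac{3}{2} + 1 \left(-4\right) = - \frac{3}{2} - 4 = - \frac{11}{2}$)
$B = 11$ ($B = -3 + \left(7 - -7\right) = -3 + \left(7 + 7\right) = -3 + 14 = 11$)
$X{\left(C \right)} = \sqrt{11 + C}$ ($X{\left(C \right)} = \sqrt{C + 11} = \sqrt{11 + C}$)
$\left(X{\left(-20 \right)} + \left(Q{\left(4 \right)} + \sqrt{5 + 0}\right)^{2}\right)^{2} = \left(\sqrt{11 - 20} + \left(- \frac{11}{2} + \sqrt{5 + 0}\right)^{2}\right)^{2} = \left(\sqrt{-9} + \left(- \frac{11}{2} + \sqrt{5}\right)^{2}\right)^{2} = \left(3 i + \left(- \frac{11}{2} + \sqrt{5}\right)^{2}\right)^{2} = \left(\left(- \frac{11}{2} + \sqrt{5}\right)^{2} + 3 i\right)^{2}$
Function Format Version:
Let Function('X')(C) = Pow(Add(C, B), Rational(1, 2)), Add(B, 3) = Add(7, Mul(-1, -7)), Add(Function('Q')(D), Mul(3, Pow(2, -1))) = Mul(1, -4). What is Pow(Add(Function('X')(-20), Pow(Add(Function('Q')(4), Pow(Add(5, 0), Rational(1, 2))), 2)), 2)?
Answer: Mul(Rational(1, 16), Pow(Add(Pow(Add(11, Mul(-2, Pow(5, Rational(1, 2)))), 2), Mul(12, I)), 2)) ≈ Add(104.49, Mul(63.919, I))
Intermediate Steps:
Function('Q')(D) = Rational(-11, 2) (Function('Q')(D) = Add(Rational(-3, 2), Mul(1, -4)) = Add(Rational(-3, 2), -4) = Rational(-11, 2))
B = 11 (B = Add(-3, Add(7, Mul(-1, -7))) = Add(-3, Add(7, 7)) = Add(-3, 14) = 11)
Function('X')(C) = Pow(Add(11, C), Rational(1, 2)) (Function('X')(C) = Pow(Add(C, 11), Rational(1, 2)) = Pow(Add(11, C), Rational(1, 2)))
Pow(Add(Function('X')(-20), Pow(Add(Function('Q')(4), Pow(Add(5, 0), Rational(1, 2))), 2)), 2) = Pow(Add(Pow(Add(11, -20), Rational(1, 2)), Pow(Add(Rational(-11, 2), Pow(Add(5, 0), Rational(1, 2))), 2)), 2) = Pow(Add(Pow(-9, Rational(1, 2)), Pow(Add(Rational(-11, 2), Pow(5, Rational(1, 2))), 2)), 2) = Pow(Add(Mul(3, I), Pow(Add(Rational(-11, 2), Pow(5, Rational(1, 2))), 2)), 2) = Pow(Add(Pow(Add(Rational(-11, 2), Pow(5, Rational(1, 2))), 2), Mul(3, I)), 2)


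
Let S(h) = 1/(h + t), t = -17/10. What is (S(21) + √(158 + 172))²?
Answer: 12292270/37249 + 20*√330/193 ≈ 331.89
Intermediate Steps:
t = -17/10 (t = -17*⅒ = -17/10 ≈ -1.7000)
S(h) = 1/(-17/10 + h) (S(h) = 1/(h - 17/10) = 1/(-17/10 + h))
(S(21) + √(158 + 172))² = (10/(-17 + 10*21) + √(158 + 172))² = (10/(-17 + 210) + √330)² = (10/193 + √330)²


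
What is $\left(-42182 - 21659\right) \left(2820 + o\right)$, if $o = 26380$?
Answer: $-1864157200$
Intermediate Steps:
$\left(-42182 - 21659\right) \left(2820 + o\right) = \left(-42182 - 21659\right) \left(2820 + 26380\right) = \left(-63841\right) 29200 = -1864157200$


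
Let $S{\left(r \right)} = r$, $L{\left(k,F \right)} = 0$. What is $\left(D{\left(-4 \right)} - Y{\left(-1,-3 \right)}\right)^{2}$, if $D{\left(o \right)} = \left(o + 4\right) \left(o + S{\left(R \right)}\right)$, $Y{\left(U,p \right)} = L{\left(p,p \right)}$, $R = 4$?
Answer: $0$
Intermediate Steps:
$Y{\left(U,p \right)} = 0$
$D{\left(o \right)} = \left(4 + o\right)^{2}$ ($D{\left(o \right)} = \left(o + 4\right) \left(o + 4\right) = \left(4 + o\right) \left(4 + o\right) = \left(4 + o\right)^{2}$)
$\left(D{\left(-4 \right)} - Y{\left(-1,-3 \right)}\right)^{2} = \left(\left(16 + \left(-4\right)^{2} + 8 \left(-4\right)\right) - 0\right)^{2} = \left(\left(16 + 16 - 32\right) + 0\right)^{2} = \left(0 + 0\right)^{2} = 0^{2} = 0$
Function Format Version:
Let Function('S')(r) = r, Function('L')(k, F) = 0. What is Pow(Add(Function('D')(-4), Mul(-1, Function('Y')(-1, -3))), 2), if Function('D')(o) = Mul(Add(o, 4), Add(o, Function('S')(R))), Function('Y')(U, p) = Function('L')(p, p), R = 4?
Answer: 0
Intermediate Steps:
Function('Y')(U, p) = 0
Function('D')(o) = Pow(Add(4, o), 2) (Function('D')(o) = Mul(Add(o, 4), Add(o, 4)) = Mul(Add(4, o), Add(4, o)) = Pow(Add(4, o), 2))
Pow(Add(Function('D')(-4), Mul(-1, Function('Y')(-1, -3))), 2) = Pow(Add(Add(16, Pow(-4, 2), Mul(8, -4)), Mul(-1, 0)), 2) = Pow(Add(Add(16, 16, -32), 0), 2) = Pow(Add(0, 0), 2) = Pow(0, 2) = 0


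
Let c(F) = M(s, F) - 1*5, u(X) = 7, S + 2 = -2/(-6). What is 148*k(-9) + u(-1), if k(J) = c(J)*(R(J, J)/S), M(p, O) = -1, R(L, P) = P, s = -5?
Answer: -23941/5 ≈ -4788.2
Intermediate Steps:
S = -5/3 (S = -2 - 2/(-6) = -2 - 2*(-⅙) = -2 + ⅓ = -5/3 ≈ -1.6667)
c(F) = -6 (c(F) = -1 - 1*5 = -1 - 5 = -6)
k(J) = 18*J/5 (k(J) = -6*J/(-5/3) = -6*J*(-3)/5 = -(-18)*J/5 = 18*J/5)
148*k(-9) + u(-1) = 148*((18/5)*(-9)) + 7 = 148*(-162/5) + 7 = -23976/5 + 7 = -23941/5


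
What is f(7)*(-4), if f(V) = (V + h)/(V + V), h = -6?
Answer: -2/7 ≈ -0.28571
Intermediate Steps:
f(V) = (-6 + V)/(2*V) (f(V) = (V - 6)/(V + V) = (-6 + V)/((2*V)) = (-6 + V)*(1/(2*V)) = (-6 + V)/(2*V))
f(7)*(-4) = ((½)*(-6 + 7)/7)*(-4) = ((½)*(⅐)*1)*(-4) = (1/14)*(-4) = -2/7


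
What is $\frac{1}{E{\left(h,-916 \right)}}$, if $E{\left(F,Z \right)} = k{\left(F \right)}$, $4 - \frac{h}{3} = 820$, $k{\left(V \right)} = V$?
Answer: $- \frac{1}{2448} \approx -0.0004085$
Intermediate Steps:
$h = -2448$ ($h = 12 - 2460 = -2448$)
$E{\left(F,Z \right)} = F$
$\frac{1}{E{\left(h,-916 \right)}} = \frac{1}{-2448} = - \frac{1}{2448}$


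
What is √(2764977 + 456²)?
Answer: √2972913 ≈ 1724.2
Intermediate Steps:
√(2764977 + 456²) = √(2764977 + 207936) = √2972913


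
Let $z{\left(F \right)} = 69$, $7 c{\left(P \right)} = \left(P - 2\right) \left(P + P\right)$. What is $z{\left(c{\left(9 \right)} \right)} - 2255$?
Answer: $-2186$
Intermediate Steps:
$c{\left(P \right)} = \frac{2 P \left(-2 + P\right)}{7}$ ($c{\left(P \right)} = \frac{\left(P - 2\right) \left(P + P\right)}{7} = \frac{\left(-2 + P\right) 2 P}{7} = \frac{2 P \left(-2 + P\right)}{7}$)
$z{\left(c{\left(9 \right)} \right)} - 2255 = 69 - 2255 = -2186$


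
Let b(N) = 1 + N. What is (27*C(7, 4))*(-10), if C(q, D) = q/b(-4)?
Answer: 630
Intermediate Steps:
C(q, D) = -q/3 (C(q, D) = q/(1 - 4) = q/(-3) = q*(-1/3) = -q/3)
(27*C(7, 4))*(-10) = (27*(-1/3*7))*(-10) = (27*(-7/3))*(-10) = -63*(-10) = 630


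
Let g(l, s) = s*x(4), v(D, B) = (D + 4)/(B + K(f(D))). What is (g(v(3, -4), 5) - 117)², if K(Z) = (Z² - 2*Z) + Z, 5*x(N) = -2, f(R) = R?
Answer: 14161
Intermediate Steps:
x(N) = -⅖ (x(N) = (⅕)*(-2) = -⅖)
K(Z) = Z² - Z
v(D, B) = (4 + D)/(B + D*(-1 + D)) (v(D, B) = (D + 4)/(B + D*(-1 + D)) = (4 + D)/(B + D*(-1 + D)))
g(l, s) = -2*s/5 (g(l, s) = s*(-⅖) = -2*s/5)
(g(v(3, -4), 5) - 117)² = (-⅖*5 - 117)² = (-2 - 117)² = (-119)² = 14161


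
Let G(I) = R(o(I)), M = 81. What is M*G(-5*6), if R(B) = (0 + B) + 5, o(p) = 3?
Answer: 648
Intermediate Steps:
R(B) = 5 + B (R(B) = B + 5 = 5 + B)
G(I) = 8 (G(I) = 5 + 3 = 8)
M*G(-5*6) = 81*8 = 648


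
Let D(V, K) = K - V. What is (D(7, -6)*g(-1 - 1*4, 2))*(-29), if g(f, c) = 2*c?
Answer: 1508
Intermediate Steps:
(D(7, -6)*g(-1 - 1*4, 2))*(-29) = ((-6 - 1*7)*(2*2))*(-29) = ((-6 - 7)*4)*(-29) = -13*4*(-29) = -52*(-29) = 1508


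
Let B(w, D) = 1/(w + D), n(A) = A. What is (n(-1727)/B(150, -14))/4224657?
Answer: -234872/4224657 ≈ -0.055596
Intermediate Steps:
B(w, D) = 1/(D + w)
(n(-1727)/B(150, -14))/4224657 = -1727/(1/(-14 + 150))/4224657 = -1727/(1/136)*(1/4224657) = -1727/1/136*(1/4224657) = -1727*136*(1/4224657) = -234872*1/4224657 = -234872/4224657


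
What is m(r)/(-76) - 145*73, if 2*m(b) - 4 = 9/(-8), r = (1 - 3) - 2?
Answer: -12871383/1216 ≈ -10585.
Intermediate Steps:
r = -4 (r = -2 - 2 = -4)
m(b) = 23/16 (m(b) = 2 + (9/(-8))/2 = 2 + (9*(-⅛))/2 = 2 + (½)*(-9/8) = 2 - 9/16 = 23/16)
m(r)/(-76) - 145*73 = (23/16)/(-76) - 145*73 = (23/16)*(-1/76) - 10585 = -23/1216 - 10585 = -12871383/1216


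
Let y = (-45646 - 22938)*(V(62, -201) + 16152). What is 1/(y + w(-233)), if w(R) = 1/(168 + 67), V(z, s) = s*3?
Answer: -235/250606964759 ≈ -9.3772e-10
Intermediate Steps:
V(z, s) = 3*s
y = -1066412616 (y = (-45646 - 22938)*(3*(-201) + 16152) = -68584*(-603 + 16152) = -68584*15549 = -1066412616)
w(R) = 1/235
1/(y + w(-233)) = 1/(-1066412616 + 1/235) = 1/(-250606964759/235) = -235/250606964759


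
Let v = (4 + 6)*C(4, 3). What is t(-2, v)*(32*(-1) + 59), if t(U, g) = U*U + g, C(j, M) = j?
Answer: 1188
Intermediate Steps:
v = 40 (v = (4 + 6)*4 = 10*4 = 40)
t(U, g) = g + U² (t(U, g) = U² + g = g + U²)
t(-2, v)*(32*(-1) + 59) = (40 + (-2)²)*(32*(-1) + 59) = (40 + 4)*(-32 + 59) = 44*27 = 1188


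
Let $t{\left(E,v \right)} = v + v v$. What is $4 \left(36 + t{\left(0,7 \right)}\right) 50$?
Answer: $18400$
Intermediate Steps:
$t{\left(E,v \right)} = v + v^{2}$
$4 \left(36 + t{\left(0,7 \right)}\right) 50 = 4 \left(36 + 7 \left(1 + 7\right)\right) 50 = 4 \left(36 + 7 \cdot 8\right) 50 = 4 \left(36 + 56\right) 50 = 4 \cdot 92 \cdot 50 = 368 \cdot 50 = 18400$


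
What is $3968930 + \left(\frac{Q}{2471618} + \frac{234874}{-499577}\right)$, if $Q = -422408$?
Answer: $\frac{2450344564340657716}{617381752793} \approx 3.9689 \cdot 10^{6}$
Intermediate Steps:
$3968930 + \left(\frac{Q}{2471618} + \frac{234874}{-499577}\right) = 3968930 + \left(- \frac{422408}{2471618} + \frac{234874}{-499577}\right) = 3968930 + \left(\left(-422408\right) \frac{1}{2471618} + 234874 \left(- \frac{1}{499577}\right)\right) = 3968930 - \frac{395772063774}{617381752793} = \frac{2450344564340657716}{617381752793}$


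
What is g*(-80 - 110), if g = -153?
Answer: 29070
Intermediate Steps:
g*(-80 - 110) = -153*(-80 - 110) = -153*(-190) = 29070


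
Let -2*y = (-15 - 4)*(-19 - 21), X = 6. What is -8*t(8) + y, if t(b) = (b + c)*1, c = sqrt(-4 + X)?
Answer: -444 - 8*sqrt(2) ≈ -455.31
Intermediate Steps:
y = -380 (y = -(-15 - 4)*(-19 - 21)/2 = -(-19)*(-40)/2 = -1/2*760 = -380)
c = sqrt(2) (c = sqrt(-4 + 6) = sqrt(2) ≈ 1.4142)
t(b) = b + sqrt(2) (t(b) = (b + sqrt(2))*1 = b + sqrt(2))
-8*t(8) + y = -8*(8 + sqrt(2)) - 380 = (-64 - 8*sqrt(2)) - 380 = -444 - 8*sqrt(2)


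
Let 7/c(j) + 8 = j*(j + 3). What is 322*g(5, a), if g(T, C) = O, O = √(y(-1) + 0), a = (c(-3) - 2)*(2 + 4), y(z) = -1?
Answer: 322*I ≈ 322.0*I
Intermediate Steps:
c(j) = 7/(-8 + j*(3 + j)) (c(j) = 7/(-8 + j*(j + 3)) = 7/(-8 + j*(3 + j)))
a = -69/4 (a = (7/(-8 + (-3)² + 3*(-3)) - 2)*(2 + 4) = (7/(-8 + 9 - 9) - 2)*6 = (7/(-8) - 2)*6 = (7*(-⅛) - 2)*6 = (-7/8 - 2)*6 = -23/8*6 = -69/4 ≈ -17.250)
O = I (O = √(-1 + 0) = √(-1) = I ≈ 1.0*I)
g(T, C) = I
322*g(5, a) = 322*I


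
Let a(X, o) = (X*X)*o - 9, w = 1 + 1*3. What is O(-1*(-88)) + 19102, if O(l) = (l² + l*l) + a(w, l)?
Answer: 35989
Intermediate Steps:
w = 4 (w = 1 + 3 = 4)
a(X, o) = -9 + o*X² (a(X, o) = X²*o - 9 = o*X² - 9 = -9 + o*X²)
O(l) = -9 + 2*l² + 16*l (O(l) = (l² + l*l) + (-9 + l*4²) = (l² + l²) + (-9 + l*16) = 2*l² + (-9 + 16*l) = -9 + 2*l² + 16*l)
O(-1*(-88)) + 19102 = (-9 + 2*(-1*(-88))² + 16*(-1*(-88))) + 19102 = (-9 + 2*88² + 16*88) + 19102 = (-9 + 2*7744 + 1408) + 19102 = (-9 + 15488 + 1408) + 19102 = 16887 + 19102 = 35989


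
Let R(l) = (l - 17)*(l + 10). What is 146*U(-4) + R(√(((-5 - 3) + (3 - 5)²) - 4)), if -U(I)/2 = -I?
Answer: -1346 - 14*I*√2 ≈ -1346.0 - 19.799*I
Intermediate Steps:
U(I) = 2*I (U(I) = -(-2)*I = 2*I)
R(l) = (-17 + l)*(10 + l)
146*U(-4) + R(√(((-5 - 3) + (3 - 5)²) - 4)) = 146*(2*(-4)) + (-170 + (√(((-5 - 3) + (3 - 5)²) - 4))² - 7*√(((-5 - 3) + (3 - 5)²) - 4)) = 146*(-8) + (-170 + (√((-8 + (-2)²) - 4))² - 7*√((-8 + (-2)²) - 4)) = -1168 + (-170 + (√((-8 + 4) - 4))² - 7*√((-8 + 4) - 4)) = -1168 + (-170 + (√(-4 - 4))² - 7*√(-4 - 4)) = -1168 + (-170 + (√(-8))² - 14*I*√2) = -1168 + (-170 + (2*I*√2)² - 14*I*√2) = -1168 + (-170 - 8 - 14*I*√2) = -1168 + (-178 - 14*I*√2) = -1346 - 14*I*√2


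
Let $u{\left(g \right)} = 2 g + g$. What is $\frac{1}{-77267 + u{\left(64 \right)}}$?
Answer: $- \frac{1}{77075} \approx -1.2974 \cdot 10^{-5}$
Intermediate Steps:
$u{\left(g \right)} = 3 g$
$\frac{1}{-77267 + u{\left(64 \right)}} = \frac{1}{-77267 + 3 \cdot 64} = \frac{1}{-77267 + 192} = \frac{1}{-77075} = - \frac{1}{77075}$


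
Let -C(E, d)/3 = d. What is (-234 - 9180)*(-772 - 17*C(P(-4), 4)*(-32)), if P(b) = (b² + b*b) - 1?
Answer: 68722200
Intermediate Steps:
P(b) = -1 + 2*b² (P(b) = (b² + b²) - 1 = 2*b² - 1 = -1 + 2*b²)
C(E, d) = -3*d
(-234 - 9180)*(-772 - 17*C(P(-4), 4)*(-32)) = (-234 - 9180)*(-772 - (-51)*4*(-32)) = -9414*(-772 - 17*(-12)*(-32)) = -9414*(-772 + 204*(-32)) = -9414*(-772 - 6528) = -9414*(-7300) = 68722200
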